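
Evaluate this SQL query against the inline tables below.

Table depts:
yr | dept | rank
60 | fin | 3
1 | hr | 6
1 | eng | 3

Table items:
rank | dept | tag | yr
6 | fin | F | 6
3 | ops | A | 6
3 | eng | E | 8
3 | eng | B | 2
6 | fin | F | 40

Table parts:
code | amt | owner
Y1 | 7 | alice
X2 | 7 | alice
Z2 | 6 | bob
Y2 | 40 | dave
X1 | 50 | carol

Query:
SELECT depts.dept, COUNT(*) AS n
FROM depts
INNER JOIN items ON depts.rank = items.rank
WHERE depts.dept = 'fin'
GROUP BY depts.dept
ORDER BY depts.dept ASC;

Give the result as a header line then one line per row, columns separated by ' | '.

After JOIN items (8 rows):
depts.yr | depts.dept | depts.rank | items.rank | items.dept | items.tag | items.yr
60 | fin | 3 | 3 | ops | A | 6
60 | fin | 3 | 3 | eng | E | 8
60 | fin | 3 | 3 | eng | B | 2
1 | hr | 6 | 6 | fin | F | 6
1 | hr | 6 | 6 | fin | F | 40
1 | eng | 3 | 3 | ops | A | 6
1 | eng | 3 | 3 | eng | E | 8
1 | eng | 3 | 3 | eng | B | 2
After WHERE (3 rows):
depts.yr | depts.dept | depts.rank | items.rank | items.dept | items.tag | items.yr
60 | fin | 3 | 3 | ops | A | 6
60 | fin | 3 | 3 | eng | E | 8
60 | fin | 3 | 3 | eng | B | 2
After GROUP BY (1 rows):
depts.dept | n
fin | 3
After ORDER BY (1 rows):
depts.dept | n
fin | 3

== RESULT ==
depts.dept | n
fin | 3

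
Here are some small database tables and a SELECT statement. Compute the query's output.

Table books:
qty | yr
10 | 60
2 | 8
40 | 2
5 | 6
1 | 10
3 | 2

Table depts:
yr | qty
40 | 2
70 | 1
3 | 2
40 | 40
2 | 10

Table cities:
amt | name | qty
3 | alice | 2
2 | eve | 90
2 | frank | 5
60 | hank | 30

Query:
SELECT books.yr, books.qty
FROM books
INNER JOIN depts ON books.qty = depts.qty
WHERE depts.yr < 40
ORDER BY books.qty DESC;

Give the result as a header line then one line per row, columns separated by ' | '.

After JOIN depts (5 rows):
books.qty | books.yr | depts.yr | depts.qty
10 | 60 | 2 | 10
2 | 8 | 40 | 2
2 | 8 | 3 | 2
40 | 2 | 40 | 40
1 | 10 | 70 | 1
After WHERE (2 rows):
books.qty | books.yr | depts.yr | depts.qty
10 | 60 | 2 | 10
2 | 8 | 3 | 2
After SELECT (2 rows):
books.yr | books.qty
60 | 10
8 | 2
After ORDER BY (2 rows):
books.yr | books.qty
60 | 10
8 | 2

== RESULT ==
books.yr | books.qty
60 | 10
8 | 2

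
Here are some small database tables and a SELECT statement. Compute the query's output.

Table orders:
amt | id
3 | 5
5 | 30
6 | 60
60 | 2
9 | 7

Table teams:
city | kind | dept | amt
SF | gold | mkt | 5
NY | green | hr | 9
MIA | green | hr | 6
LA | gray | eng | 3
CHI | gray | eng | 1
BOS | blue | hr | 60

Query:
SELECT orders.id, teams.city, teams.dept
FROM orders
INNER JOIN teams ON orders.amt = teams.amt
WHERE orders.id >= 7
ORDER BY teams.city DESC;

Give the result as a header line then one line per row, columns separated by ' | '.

== RESULT ==
orders.id | teams.city | teams.dept
30 | SF | mkt
7 | NY | hr
60 | MIA | hr

Derivation:
After JOIN teams (5 rows):
orders.amt | orders.id | teams.city | teams.kind | teams.dept | teams.amt
3 | 5 | LA | gray | eng | 3
5 | 30 | SF | gold | mkt | 5
6 | 60 | MIA | green | hr | 6
60 | 2 | BOS | blue | hr | 60
9 | 7 | NY | green | hr | 9
After WHERE (3 rows):
orders.amt | orders.id | teams.city | teams.kind | teams.dept | teams.amt
5 | 30 | SF | gold | mkt | 5
6 | 60 | MIA | green | hr | 6
9 | 7 | NY | green | hr | 9
After SELECT (3 rows):
orders.id | teams.city | teams.dept
30 | SF | mkt
60 | MIA | hr
7 | NY | hr
After ORDER BY (3 rows):
orders.id | teams.city | teams.dept
30 | SF | mkt
7 | NY | hr
60 | MIA | hr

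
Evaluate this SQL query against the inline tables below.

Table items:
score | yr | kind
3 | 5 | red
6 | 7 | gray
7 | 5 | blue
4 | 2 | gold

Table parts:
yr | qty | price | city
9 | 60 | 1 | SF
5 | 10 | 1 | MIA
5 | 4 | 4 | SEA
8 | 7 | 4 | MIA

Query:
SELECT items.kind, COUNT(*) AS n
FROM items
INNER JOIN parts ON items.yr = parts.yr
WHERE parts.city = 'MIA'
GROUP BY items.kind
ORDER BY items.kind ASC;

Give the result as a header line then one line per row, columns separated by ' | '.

== RESULT ==
items.kind | n
blue | 1
red | 1

Derivation:
After JOIN parts (4 rows):
items.score | items.yr | items.kind | parts.yr | parts.qty | parts.price | parts.city
3 | 5 | red | 5 | 10 | 1 | MIA
3 | 5 | red | 5 | 4 | 4 | SEA
7 | 5 | blue | 5 | 10 | 1 | MIA
7 | 5 | blue | 5 | 4 | 4 | SEA
After WHERE (2 rows):
items.score | items.yr | items.kind | parts.yr | parts.qty | parts.price | parts.city
3 | 5 | red | 5 | 10 | 1 | MIA
7 | 5 | blue | 5 | 10 | 1 | MIA
After GROUP BY (2 rows):
items.kind | n
red | 1
blue | 1
After ORDER BY (2 rows):
items.kind | n
blue | 1
red | 1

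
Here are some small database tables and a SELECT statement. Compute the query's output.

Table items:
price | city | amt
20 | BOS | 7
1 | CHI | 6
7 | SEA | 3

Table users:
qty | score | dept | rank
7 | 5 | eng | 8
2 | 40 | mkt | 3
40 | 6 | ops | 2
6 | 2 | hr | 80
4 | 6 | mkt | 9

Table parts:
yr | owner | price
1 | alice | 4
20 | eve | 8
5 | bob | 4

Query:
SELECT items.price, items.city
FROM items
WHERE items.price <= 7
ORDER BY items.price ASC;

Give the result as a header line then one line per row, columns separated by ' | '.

After WHERE (2 rows):
items.price | items.city | items.amt
1 | CHI | 6
7 | SEA | 3
After SELECT (2 rows):
items.price | items.city
1 | CHI
7 | SEA
After ORDER BY (2 rows):
items.price | items.city
1 | CHI
7 | SEA

== RESULT ==
items.price | items.city
1 | CHI
7 | SEA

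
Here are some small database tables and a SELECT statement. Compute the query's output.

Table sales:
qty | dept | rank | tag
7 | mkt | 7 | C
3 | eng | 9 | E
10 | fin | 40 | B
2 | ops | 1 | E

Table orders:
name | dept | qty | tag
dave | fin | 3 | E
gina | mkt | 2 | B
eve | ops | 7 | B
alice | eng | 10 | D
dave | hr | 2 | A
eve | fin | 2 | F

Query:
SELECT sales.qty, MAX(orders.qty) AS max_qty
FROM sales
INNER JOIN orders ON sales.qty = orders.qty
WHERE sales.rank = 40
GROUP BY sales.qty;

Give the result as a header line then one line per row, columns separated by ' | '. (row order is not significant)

== RESULT ==
sales.qty | max_qty
10 | 10

Derivation:
After JOIN orders (6 rows):
sales.qty | sales.dept | sales.rank | sales.tag | orders.name | orders.dept | orders.qty | orders.tag
7 | mkt | 7 | C | eve | ops | 7 | B
3 | eng | 9 | E | dave | fin | 3 | E
10 | fin | 40 | B | alice | eng | 10 | D
2 | ops | 1 | E | gina | mkt | 2 | B
2 | ops | 1 | E | dave | hr | 2 | A
2 | ops | 1 | E | eve | fin | 2 | F
After WHERE (1 rows):
sales.qty | sales.dept | sales.rank | sales.tag | orders.name | orders.dept | orders.qty | orders.tag
10 | fin | 40 | B | alice | eng | 10 | D
After GROUP BY (1 rows):
sales.qty | max_qty
10 | 10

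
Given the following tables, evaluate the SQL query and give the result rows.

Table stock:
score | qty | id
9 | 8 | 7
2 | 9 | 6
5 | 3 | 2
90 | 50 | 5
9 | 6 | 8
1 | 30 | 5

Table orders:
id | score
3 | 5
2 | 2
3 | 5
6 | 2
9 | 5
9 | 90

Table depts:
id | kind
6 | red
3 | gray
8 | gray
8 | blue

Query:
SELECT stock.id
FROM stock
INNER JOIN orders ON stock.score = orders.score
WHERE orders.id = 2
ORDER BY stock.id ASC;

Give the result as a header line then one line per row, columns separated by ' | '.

== RESULT ==
stock.id
6

Derivation:
After JOIN orders (6 rows):
stock.score | stock.qty | stock.id | orders.id | orders.score
2 | 9 | 6 | 2 | 2
2 | 9 | 6 | 6 | 2
5 | 3 | 2 | 3 | 5
5 | 3 | 2 | 3 | 5
5 | 3 | 2 | 9 | 5
90 | 50 | 5 | 9 | 90
After WHERE (1 rows):
stock.score | stock.qty | stock.id | orders.id | orders.score
2 | 9 | 6 | 2 | 2
After SELECT (1 rows):
stock.id
6
After ORDER BY (1 rows):
stock.id
6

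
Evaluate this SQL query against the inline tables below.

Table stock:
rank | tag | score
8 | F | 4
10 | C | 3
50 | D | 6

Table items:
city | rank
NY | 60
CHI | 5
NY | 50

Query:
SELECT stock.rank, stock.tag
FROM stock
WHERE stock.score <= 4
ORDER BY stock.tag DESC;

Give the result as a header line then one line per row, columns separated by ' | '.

== RESULT ==
stock.rank | stock.tag
8 | F
10 | C

Derivation:
After WHERE (2 rows):
stock.rank | stock.tag | stock.score
8 | F | 4
10 | C | 3
After SELECT (2 rows):
stock.rank | stock.tag
8 | F
10 | C
After ORDER BY (2 rows):
stock.rank | stock.tag
8 | F
10 | C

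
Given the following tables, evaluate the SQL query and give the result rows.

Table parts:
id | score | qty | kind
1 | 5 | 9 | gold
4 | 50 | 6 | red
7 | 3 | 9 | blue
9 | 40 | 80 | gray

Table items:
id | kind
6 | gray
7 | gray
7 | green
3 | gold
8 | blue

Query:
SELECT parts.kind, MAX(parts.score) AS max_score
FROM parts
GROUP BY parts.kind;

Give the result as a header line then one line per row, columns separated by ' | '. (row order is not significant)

== RESULT ==
parts.kind | max_score
gold | 5
red | 50
blue | 3
gray | 40

Derivation:
After GROUP BY (4 rows):
parts.kind | max_score
gold | 5
red | 50
blue | 3
gray | 40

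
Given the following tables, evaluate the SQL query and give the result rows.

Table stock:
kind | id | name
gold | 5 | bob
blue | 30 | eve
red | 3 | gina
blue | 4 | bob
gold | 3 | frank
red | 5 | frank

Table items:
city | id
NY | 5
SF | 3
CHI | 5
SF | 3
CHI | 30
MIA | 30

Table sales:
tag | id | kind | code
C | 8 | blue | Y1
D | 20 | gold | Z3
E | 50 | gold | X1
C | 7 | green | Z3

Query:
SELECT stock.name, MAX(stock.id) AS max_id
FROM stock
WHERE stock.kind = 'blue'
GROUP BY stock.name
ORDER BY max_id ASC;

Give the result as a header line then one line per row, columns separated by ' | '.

After WHERE (2 rows):
stock.kind | stock.id | stock.name
blue | 30 | eve
blue | 4 | bob
After GROUP BY (2 rows):
stock.name | max_id
eve | 30
bob | 4
After ORDER BY (2 rows):
stock.name | max_id
bob | 4
eve | 30

== RESULT ==
stock.name | max_id
bob | 4
eve | 30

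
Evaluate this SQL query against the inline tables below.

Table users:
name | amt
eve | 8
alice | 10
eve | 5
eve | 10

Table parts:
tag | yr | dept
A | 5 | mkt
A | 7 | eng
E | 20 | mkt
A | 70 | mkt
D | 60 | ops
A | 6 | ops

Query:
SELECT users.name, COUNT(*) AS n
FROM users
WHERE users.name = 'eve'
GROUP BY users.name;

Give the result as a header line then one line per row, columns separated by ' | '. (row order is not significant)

== RESULT ==
users.name | n
eve | 3

Derivation:
After WHERE (3 rows):
users.name | users.amt
eve | 8
eve | 5
eve | 10
After GROUP BY (1 rows):
users.name | n
eve | 3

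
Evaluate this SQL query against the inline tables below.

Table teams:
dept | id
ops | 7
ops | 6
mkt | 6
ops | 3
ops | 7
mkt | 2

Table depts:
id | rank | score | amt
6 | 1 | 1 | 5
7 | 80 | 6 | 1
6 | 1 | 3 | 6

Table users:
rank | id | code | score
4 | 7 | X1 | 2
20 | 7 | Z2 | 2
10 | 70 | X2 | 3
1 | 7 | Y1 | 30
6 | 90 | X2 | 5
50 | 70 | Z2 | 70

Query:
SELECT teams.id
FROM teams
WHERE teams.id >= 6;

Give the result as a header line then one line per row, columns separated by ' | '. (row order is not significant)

== RESULT ==
teams.id
7
6
6
7

Derivation:
After WHERE (4 rows):
teams.dept | teams.id
ops | 7
ops | 6
mkt | 6
ops | 7
After SELECT (4 rows):
teams.id
7
6
6
7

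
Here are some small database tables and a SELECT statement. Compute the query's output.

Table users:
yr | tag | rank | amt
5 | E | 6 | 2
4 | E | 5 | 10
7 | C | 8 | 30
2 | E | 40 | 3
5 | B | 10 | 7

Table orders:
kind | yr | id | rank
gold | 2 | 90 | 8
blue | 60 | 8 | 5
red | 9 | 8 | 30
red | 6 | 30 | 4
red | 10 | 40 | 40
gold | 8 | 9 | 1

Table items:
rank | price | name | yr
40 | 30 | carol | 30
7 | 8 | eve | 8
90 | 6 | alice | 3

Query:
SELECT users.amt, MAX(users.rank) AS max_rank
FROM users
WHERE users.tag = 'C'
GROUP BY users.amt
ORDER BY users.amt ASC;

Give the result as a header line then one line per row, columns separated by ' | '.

After WHERE (1 rows):
users.yr | users.tag | users.rank | users.amt
7 | C | 8 | 30
After GROUP BY (1 rows):
users.amt | max_rank
30 | 8
After ORDER BY (1 rows):
users.amt | max_rank
30 | 8

== RESULT ==
users.amt | max_rank
30 | 8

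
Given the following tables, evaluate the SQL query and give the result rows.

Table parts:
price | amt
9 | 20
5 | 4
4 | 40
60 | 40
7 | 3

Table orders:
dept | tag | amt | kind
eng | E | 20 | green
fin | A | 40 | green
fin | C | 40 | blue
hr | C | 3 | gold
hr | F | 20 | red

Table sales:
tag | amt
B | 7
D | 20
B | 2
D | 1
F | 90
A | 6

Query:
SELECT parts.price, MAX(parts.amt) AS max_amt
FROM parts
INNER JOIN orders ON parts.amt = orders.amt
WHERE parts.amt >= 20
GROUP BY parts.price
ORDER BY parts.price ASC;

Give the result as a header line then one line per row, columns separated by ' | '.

== RESULT ==
parts.price | max_amt
4 | 40
9 | 20
60 | 40

Derivation:
After JOIN orders (7 rows):
parts.price | parts.amt | orders.dept | orders.tag | orders.amt | orders.kind
9 | 20 | eng | E | 20 | green
9 | 20 | hr | F | 20 | red
4 | 40 | fin | A | 40 | green
4 | 40 | fin | C | 40 | blue
60 | 40 | fin | A | 40 | green
60 | 40 | fin | C | 40 | blue
7 | 3 | hr | C | 3 | gold
After WHERE (6 rows):
parts.price | parts.amt | orders.dept | orders.tag | orders.amt | orders.kind
9 | 20 | eng | E | 20 | green
9 | 20 | hr | F | 20 | red
4 | 40 | fin | A | 40 | green
4 | 40 | fin | C | 40 | blue
60 | 40 | fin | A | 40 | green
60 | 40 | fin | C | 40 | blue
After GROUP BY (3 rows):
parts.price | max_amt
9 | 20
4 | 40
60 | 40
After ORDER BY (3 rows):
parts.price | max_amt
4 | 40
9 | 20
60 | 40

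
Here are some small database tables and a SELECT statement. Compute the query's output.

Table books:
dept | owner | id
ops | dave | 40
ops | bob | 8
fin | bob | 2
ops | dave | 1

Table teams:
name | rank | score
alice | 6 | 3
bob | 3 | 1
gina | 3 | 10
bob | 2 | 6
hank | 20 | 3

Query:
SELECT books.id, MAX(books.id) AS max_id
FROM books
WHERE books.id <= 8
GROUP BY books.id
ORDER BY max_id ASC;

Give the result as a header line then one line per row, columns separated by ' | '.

== RESULT ==
books.id | max_id
1 | 1
2 | 2
8 | 8

Derivation:
After WHERE (3 rows):
books.dept | books.owner | books.id
ops | bob | 8
fin | bob | 2
ops | dave | 1
After GROUP BY (3 rows):
books.id | max_id
8 | 8
2 | 2
1 | 1
After ORDER BY (3 rows):
books.id | max_id
1 | 1
2 | 2
8 | 8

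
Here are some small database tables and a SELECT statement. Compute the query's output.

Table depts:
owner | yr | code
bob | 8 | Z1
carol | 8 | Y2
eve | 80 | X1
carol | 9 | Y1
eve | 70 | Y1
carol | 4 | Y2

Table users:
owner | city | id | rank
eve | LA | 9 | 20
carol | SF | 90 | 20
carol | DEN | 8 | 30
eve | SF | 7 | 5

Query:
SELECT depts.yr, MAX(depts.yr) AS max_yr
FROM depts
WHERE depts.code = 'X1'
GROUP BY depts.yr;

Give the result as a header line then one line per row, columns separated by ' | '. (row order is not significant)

== RESULT ==
depts.yr | max_yr
80 | 80

Derivation:
After WHERE (1 rows):
depts.owner | depts.yr | depts.code
eve | 80 | X1
After GROUP BY (1 rows):
depts.yr | max_yr
80 | 80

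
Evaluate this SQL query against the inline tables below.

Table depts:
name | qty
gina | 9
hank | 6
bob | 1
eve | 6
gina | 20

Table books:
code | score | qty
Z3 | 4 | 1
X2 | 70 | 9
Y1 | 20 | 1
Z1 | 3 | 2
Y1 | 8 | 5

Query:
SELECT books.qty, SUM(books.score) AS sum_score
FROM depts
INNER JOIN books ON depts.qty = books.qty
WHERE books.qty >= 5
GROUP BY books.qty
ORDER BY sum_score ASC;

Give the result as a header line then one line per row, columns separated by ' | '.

After JOIN books (3 rows):
depts.name | depts.qty | books.code | books.score | books.qty
gina | 9 | X2 | 70 | 9
bob | 1 | Z3 | 4 | 1
bob | 1 | Y1 | 20 | 1
After WHERE (1 rows):
depts.name | depts.qty | books.code | books.score | books.qty
gina | 9 | X2 | 70 | 9
After GROUP BY (1 rows):
books.qty | sum_score
9 | 70
After ORDER BY (1 rows):
books.qty | sum_score
9 | 70

== RESULT ==
books.qty | sum_score
9 | 70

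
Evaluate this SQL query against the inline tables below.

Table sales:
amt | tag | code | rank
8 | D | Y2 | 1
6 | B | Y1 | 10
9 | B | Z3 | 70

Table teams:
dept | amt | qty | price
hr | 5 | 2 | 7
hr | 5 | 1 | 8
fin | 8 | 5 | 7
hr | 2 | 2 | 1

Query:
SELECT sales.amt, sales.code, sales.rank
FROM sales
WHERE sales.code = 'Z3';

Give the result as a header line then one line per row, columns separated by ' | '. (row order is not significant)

== RESULT ==
sales.amt | sales.code | sales.rank
9 | Z3 | 70

Derivation:
After WHERE (1 rows):
sales.amt | sales.tag | sales.code | sales.rank
9 | B | Z3 | 70
After SELECT (1 rows):
sales.amt | sales.code | sales.rank
9 | Z3 | 70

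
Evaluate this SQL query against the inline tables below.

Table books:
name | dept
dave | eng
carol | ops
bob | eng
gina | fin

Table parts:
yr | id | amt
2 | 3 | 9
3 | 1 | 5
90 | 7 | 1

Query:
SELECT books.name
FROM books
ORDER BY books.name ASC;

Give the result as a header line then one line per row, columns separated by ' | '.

After SELECT (4 rows):
books.name
dave
carol
bob
gina
After ORDER BY (4 rows):
books.name
bob
carol
dave
gina

== RESULT ==
books.name
bob
carol
dave
gina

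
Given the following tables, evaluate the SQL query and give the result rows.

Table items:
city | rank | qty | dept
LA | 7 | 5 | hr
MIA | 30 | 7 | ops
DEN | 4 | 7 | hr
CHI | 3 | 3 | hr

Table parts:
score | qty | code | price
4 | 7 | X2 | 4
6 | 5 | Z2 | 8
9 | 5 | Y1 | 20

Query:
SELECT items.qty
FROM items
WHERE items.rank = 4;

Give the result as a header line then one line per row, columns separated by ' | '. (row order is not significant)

== RESULT ==
items.qty
7

Derivation:
After WHERE (1 rows):
items.city | items.rank | items.qty | items.dept
DEN | 4 | 7 | hr
After SELECT (1 rows):
items.qty
7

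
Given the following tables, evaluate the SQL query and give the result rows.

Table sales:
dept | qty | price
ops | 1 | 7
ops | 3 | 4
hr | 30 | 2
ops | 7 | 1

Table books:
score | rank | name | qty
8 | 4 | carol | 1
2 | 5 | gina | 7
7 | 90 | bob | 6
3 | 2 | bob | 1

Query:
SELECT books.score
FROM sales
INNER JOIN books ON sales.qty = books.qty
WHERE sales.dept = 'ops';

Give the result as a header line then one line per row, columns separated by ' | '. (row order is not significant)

After JOIN books (3 rows):
sales.dept | sales.qty | sales.price | books.score | books.rank | books.name | books.qty
ops | 1 | 7 | 8 | 4 | carol | 1
ops | 1 | 7 | 3 | 2 | bob | 1
ops | 7 | 1 | 2 | 5 | gina | 7
After WHERE (3 rows):
sales.dept | sales.qty | sales.price | books.score | books.rank | books.name | books.qty
ops | 1 | 7 | 8 | 4 | carol | 1
ops | 1 | 7 | 3 | 2 | bob | 1
ops | 7 | 1 | 2 | 5 | gina | 7
After SELECT (3 rows):
books.score
8
3
2

== RESULT ==
books.score
8
3
2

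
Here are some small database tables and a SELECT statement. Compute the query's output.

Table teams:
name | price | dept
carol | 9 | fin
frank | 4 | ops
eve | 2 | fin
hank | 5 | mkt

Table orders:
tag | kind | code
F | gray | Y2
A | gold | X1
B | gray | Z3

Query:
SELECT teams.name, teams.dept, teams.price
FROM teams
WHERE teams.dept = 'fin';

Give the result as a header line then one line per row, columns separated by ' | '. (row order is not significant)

== RESULT ==
teams.name | teams.dept | teams.price
carol | fin | 9
eve | fin | 2

Derivation:
After WHERE (2 rows):
teams.name | teams.price | teams.dept
carol | 9 | fin
eve | 2 | fin
After SELECT (2 rows):
teams.name | teams.dept | teams.price
carol | fin | 9
eve | fin | 2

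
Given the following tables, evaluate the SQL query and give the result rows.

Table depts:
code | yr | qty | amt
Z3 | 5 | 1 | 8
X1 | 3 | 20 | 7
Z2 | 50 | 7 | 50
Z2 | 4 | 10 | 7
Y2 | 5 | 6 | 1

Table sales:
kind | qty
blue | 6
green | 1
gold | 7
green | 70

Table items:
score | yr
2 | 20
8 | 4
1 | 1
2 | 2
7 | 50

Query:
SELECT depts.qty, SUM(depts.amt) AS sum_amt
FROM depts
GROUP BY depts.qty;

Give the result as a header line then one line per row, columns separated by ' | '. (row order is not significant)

== RESULT ==
depts.qty | sum_amt
1 | 8
20 | 7
7 | 50
10 | 7
6 | 1

Derivation:
After GROUP BY (5 rows):
depts.qty | sum_amt
1 | 8
20 | 7
7 | 50
10 | 7
6 | 1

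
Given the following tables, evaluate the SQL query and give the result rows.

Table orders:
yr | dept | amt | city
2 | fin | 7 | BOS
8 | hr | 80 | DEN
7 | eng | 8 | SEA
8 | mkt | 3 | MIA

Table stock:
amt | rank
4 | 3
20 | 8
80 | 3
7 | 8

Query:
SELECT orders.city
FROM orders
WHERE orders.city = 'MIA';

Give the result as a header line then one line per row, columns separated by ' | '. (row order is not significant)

== RESULT ==
orders.city
MIA

Derivation:
After WHERE (1 rows):
orders.yr | orders.dept | orders.amt | orders.city
8 | mkt | 3 | MIA
After SELECT (1 rows):
orders.city
MIA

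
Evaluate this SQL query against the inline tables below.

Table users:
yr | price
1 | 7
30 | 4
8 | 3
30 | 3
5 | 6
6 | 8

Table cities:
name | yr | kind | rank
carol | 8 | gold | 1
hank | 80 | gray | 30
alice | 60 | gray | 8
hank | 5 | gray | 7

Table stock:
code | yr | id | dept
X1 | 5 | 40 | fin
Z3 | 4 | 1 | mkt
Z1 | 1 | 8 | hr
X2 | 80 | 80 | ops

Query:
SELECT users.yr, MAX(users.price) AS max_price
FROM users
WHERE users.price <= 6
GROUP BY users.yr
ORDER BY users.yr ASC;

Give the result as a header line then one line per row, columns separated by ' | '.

After WHERE (4 rows):
users.yr | users.price
30 | 4
8 | 3
30 | 3
5 | 6
After GROUP BY (3 rows):
users.yr | max_price
30 | 4
8 | 3
5 | 6
After ORDER BY (3 rows):
users.yr | max_price
5 | 6
8 | 3
30 | 4

== RESULT ==
users.yr | max_price
5 | 6
8 | 3
30 | 4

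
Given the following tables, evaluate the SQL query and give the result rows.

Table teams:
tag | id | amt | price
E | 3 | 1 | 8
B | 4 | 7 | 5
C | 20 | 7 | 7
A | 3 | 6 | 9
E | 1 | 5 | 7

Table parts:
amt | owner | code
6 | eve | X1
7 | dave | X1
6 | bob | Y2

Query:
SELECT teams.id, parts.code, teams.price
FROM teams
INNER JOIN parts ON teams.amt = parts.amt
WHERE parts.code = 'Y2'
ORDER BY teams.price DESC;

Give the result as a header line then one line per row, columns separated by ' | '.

== RESULT ==
teams.id | parts.code | teams.price
3 | Y2 | 9

Derivation:
After JOIN parts (4 rows):
teams.tag | teams.id | teams.amt | teams.price | parts.amt | parts.owner | parts.code
B | 4 | 7 | 5 | 7 | dave | X1
C | 20 | 7 | 7 | 7 | dave | X1
A | 3 | 6 | 9 | 6 | eve | X1
A | 3 | 6 | 9 | 6 | bob | Y2
After WHERE (1 rows):
teams.tag | teams.id | teams.amt | teams.price | parts.amt | parts.owner | parts.code
A | 3 | 6 | 9 | 6 | bob | Y2
After SELECT (1 rows):
teams.id | parts.code | teams.price
3 | Y2 | 9
After ORDER BY (1 rows):
teams.id | parts.code | teams.price
3 | Y2 | 9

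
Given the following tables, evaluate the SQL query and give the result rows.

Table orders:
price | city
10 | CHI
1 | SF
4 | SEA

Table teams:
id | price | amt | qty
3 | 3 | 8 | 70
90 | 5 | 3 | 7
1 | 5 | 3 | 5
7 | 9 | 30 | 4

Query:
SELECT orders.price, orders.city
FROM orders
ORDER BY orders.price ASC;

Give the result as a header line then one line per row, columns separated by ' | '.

== RESULT ==
orders.price | orders.city
1 | SF
4 | SEA
10 | CHI

Derivation:
After SELECT (3 rows):
orders.price | orders.city
10 | CHI
1 | SF
4 | SEA
After ORDER BY (3 rows):
orders.price | orders.city
1 | SF
4 | SEA
10 | CHI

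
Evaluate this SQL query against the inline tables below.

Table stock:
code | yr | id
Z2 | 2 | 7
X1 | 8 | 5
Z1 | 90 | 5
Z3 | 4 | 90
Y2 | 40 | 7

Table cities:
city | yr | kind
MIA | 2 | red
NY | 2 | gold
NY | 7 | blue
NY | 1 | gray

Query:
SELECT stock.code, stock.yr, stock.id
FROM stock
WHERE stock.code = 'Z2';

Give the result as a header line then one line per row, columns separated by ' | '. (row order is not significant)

After WHERE (1 rows):
stock.code | stock.yr | stock.id
Z2 | 2 | 7
After SELECT (1 rows):
stock.code | stock.yr | stock.id
Z2 | 2 | 7

== RESULT ==
stock.code | stock.yr | stock.id
Z2 | 2 | 7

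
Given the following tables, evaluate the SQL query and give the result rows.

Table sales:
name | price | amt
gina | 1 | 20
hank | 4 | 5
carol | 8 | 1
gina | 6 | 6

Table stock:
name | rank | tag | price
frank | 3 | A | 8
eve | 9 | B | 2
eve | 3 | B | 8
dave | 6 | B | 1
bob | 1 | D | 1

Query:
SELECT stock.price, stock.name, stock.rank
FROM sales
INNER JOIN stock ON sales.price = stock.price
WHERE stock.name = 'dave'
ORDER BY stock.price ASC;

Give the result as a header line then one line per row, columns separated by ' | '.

== RESULT ==
stock.price | stock.name | stock.rank
1 | dave | 6

Derivation:
After JOIN stock (4 rows):
sales.name | sales.price | sales.amt | stock.name | stock.rank | stock.tag | stock.price
gina | 1 | 20 | dave | 6 | B | 1
gina | 1 | 20 | bob | 1 | D | 1
carol | 8 | 1 | frank | 3 | A | 8
carol | 8 | 1 | eve | 3 | B | 8
After WHERE (1 rows):
sales.name | sales.price | sales.amt | stock.name | stock.rank | stock.tag | stock.price
gina | 1 | 20 | dave | 6 | B | 1
After SELECT (1 rows):
stock.price | stock.name | stock.rank
1 | dave | 6
After ORDER BY (1 rows):
stock.price | stock.name | stock.rank
1 | dave | 6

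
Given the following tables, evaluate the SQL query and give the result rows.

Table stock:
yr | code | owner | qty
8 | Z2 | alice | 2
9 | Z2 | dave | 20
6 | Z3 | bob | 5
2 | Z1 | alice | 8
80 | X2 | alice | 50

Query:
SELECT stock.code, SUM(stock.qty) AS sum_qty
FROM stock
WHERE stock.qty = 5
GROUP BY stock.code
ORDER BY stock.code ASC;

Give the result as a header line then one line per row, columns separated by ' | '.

== RESULT ==
stock.code | sum_qty
Z3 | 5

Derivation:
After WHERE (1 rows):
stock.yr | stock.code | stock.owner | stock.qty
6 | Z3 | bob | 5
After GROUP BY (1 rows):
stock.code | sum_qty
Z3 | 5
After ORDER BY (1 rows):
stock.code | sum_qty
Z3 | 5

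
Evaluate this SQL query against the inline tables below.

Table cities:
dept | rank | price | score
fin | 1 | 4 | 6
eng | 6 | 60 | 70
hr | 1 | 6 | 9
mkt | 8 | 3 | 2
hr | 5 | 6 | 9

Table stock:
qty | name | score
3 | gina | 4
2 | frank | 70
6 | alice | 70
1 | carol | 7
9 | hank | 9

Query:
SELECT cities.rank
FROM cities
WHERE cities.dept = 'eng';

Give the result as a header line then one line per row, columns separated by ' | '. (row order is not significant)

After WHERE (1 rows):
cities.dept | cities.rank | cities.price | cities.score
eng | 6 | 60 | 70
After SELECT (1 rows):
cities.rank
6

== RESULT ==
cities.rank
6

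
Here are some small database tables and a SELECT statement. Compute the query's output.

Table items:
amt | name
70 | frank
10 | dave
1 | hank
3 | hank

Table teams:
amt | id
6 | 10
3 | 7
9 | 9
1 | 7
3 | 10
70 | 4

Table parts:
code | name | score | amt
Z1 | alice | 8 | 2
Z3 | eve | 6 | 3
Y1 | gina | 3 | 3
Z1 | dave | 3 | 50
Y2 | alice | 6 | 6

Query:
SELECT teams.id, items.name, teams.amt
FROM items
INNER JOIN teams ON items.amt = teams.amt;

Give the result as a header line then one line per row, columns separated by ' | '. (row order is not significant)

After JOIN teams (4 rows):
items.amt | items.name | teams.amt | teams.id
70 | frank | 70 | 4
1 | hank | 1 | 7
3 | hank | 3 | 7
3 | hank | 3 | 10
After SELECT (4 rows):
teams.id | items.name | teams.amt
4 | frank | 70
7 | hank | 1
7 | hank | 3
10 | hank | 3

== RESULT ==
teams.id | items.name | teams.amt
4 | frank | 70
7 | hank | 1
7 | hank | 3
10 | hank | 3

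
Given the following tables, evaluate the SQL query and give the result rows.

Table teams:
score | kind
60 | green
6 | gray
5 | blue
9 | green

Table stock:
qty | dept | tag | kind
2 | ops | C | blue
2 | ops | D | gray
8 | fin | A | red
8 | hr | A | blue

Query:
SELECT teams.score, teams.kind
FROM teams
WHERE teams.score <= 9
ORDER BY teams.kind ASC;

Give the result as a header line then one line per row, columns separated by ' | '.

== RESULT ==
teams.score | teams.kind
5 | blue
6 | gray
9 | green

Derivation:
After WHERE (3 rows):
teams.score | teams.kind
6 | gray
5 | blue
9 | green
After SELECT (3 rows):
teams.score | teams.kind
6 | gray
5 | blue
9 | green
After ORDER BY (3 rows):
teams.score | teams.kind
5 | blue
6 | gray
9 | green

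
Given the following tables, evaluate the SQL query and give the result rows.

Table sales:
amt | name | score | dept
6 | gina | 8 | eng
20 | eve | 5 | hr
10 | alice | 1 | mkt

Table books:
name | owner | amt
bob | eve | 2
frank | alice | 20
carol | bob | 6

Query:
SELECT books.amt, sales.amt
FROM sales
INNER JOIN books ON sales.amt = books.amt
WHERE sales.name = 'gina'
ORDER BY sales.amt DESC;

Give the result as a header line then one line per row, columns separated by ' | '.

== RESULT ==
books.amt | sales.amt
6 | 6

Derivation:
After JOIN books (2 rows):
sales.amt | sales.name | sales.score | sales.dept | books.name | books.owner | books.amt
6 | gina | 8 | eng | carol | bob | 6
20 | eve | 5 | hr | frank | alice | 20
After WHERE (1 rows):
sales.amt | sales.name | sales.score | sales.dept | books.name | books.owner | books.amt
6 | gina | 8 | eng | carol | bob | 6
After SELECT (1 rows):
books.amt | sales.amt
6 | 6
After ORDER BY (1 rows):
books.amt | sales.amt
6 | 6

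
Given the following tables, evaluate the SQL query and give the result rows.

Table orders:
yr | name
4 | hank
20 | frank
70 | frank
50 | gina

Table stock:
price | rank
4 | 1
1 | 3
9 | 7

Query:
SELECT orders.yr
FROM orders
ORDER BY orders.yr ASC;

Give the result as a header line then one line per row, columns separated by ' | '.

After SELECT (4 rows):
orders.yr
4
20
70
50
After ORDER BY (4 rows):
orders.yr
4
20
50
70

== RESULT ==
orders.yr
4
20
50
70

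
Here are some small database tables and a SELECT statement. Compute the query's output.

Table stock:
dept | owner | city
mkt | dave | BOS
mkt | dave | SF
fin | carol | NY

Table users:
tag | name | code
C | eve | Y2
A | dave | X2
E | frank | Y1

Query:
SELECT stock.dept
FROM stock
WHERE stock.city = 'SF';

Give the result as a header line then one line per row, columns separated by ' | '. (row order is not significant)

== RESULT ==
stock.dept
mkt

Derivation:
After WHERE (1 rows):
stock.dept | stock.owner | stock.city
mkt | dave | SF
After SELECT (1 rows):
stock.dept
mkt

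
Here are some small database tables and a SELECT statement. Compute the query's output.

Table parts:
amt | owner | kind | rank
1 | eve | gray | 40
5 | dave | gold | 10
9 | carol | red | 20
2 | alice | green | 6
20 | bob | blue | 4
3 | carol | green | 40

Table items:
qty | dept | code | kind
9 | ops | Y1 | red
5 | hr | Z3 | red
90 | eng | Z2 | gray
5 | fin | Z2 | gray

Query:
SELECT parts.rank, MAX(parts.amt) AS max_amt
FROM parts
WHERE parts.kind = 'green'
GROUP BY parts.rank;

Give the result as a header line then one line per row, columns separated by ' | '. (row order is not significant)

== RESULT ==
parts.rank | max_amt
6 | 2
40 | 3

Derivation:
After WHERE (2 rows):
parts.amt | parts.owner | parts.kind | parts.rank
2 | alice | green | 6
3 | carol | green | 40
After GROUP BY (2 rows):
parts.rank | max_amt
6 | 2
40 | 3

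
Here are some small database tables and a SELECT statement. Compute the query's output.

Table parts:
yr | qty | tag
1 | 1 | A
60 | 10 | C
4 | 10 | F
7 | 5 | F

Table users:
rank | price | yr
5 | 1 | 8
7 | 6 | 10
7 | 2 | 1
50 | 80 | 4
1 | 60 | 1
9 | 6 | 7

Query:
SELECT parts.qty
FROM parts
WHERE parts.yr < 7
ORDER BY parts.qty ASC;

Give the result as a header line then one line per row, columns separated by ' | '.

== RESULT ==
parts.qty
1
10

Derivation:
After WHERE (2 rows):
parts.yr | parts.qty | parts.tag
1 | 1 | A
4 | 10 | F
After SELECT (2 rows):
parts.qty
1
10
After ORDER BY (2 rows):
parts.qty
1
10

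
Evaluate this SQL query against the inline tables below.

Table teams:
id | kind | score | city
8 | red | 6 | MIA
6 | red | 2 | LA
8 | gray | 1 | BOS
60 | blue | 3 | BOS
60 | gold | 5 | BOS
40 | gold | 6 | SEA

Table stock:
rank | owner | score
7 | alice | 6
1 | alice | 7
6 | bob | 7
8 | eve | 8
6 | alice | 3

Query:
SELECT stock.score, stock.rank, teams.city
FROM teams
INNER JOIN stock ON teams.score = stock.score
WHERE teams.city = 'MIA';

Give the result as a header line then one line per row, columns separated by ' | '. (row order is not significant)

After JOIN stock (3 rows):
teams.id | teams.kind | teams.score | teams.city | stock.rank | stock.owner | stock.score
8 | red | 6 | MIA | 7 | alice | 6
60 | blue | 3 | BOS | 6 | alice | 3
40 | gold | 6 | SEA | 7 | alice | 6
After WHERE (1 rows):
teams.id | teams.kind | teams.score | teams.city | stock.rank | stock.owner | stock.score
8 | red | 6 | MIA | 7 | alice | 6
After SELECT (1 rows):
stock.score | stock.rank | teams.city
6 | 7 | MIA

== RESULT ==
stock.score | stock.rank | teams.city
6 | 7 | MIA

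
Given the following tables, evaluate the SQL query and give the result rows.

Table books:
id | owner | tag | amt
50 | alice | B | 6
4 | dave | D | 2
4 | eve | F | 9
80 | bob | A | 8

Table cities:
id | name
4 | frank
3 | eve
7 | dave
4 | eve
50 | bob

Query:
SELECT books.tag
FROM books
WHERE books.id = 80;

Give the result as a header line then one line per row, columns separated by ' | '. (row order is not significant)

== RESULT ==
books.tag
A

Derivation:
After WHERE (1 rows):
books.id | books.owner | books.tag | books.amt
80 | bob | A | 8
After SELECT (1 rows):
books.tag
A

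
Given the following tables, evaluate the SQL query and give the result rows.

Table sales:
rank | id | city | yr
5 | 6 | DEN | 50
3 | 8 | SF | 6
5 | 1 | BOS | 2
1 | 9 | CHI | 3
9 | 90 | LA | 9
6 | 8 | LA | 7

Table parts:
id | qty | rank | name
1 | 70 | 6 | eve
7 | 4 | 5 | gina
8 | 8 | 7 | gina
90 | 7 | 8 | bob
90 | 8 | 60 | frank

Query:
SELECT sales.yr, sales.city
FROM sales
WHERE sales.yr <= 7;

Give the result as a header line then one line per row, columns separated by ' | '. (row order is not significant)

== RESULT ==
sales.yr | sales.city
6 | SF
2 | BOS
3 | CHI
7 | LA

Derivation:
After WHERE (4 rows):
sales.rank | sales.id | sales.city | sales.yr
3 | 8 | SF | 6
5 | 1 | BOS | 2
1 | 9 | CHI | 3
6 | 8 | LA | 7
After SELECT (4 rows):
sales.yr | sales.city
6 | SF
2 | BOS
3 | CHI
7 | LA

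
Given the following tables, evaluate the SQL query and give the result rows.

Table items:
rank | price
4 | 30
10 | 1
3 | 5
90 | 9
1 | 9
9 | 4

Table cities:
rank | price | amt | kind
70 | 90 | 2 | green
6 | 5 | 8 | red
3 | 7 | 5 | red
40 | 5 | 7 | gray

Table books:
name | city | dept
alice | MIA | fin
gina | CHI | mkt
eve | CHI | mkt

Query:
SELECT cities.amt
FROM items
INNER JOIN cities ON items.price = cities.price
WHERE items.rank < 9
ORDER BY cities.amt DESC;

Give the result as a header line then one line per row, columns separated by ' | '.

After JOIN cities (2 rows):
items.rank | items.price | cities.rank | cities.price | cities.amt | cities.kind
3 | 5 | 6 | 5 | 8 | red
3 | 5 | 40 | 5 | 7 | gray
After WHERE (2 rows):
items.rank | items.price | cities.rank | cities.price | cities.amt | cities.kind
3 | 5 | 6 | 5 | 8 | red
3 | 5 | 40 | 5 | 7 | gray
After SELECT (2 rows):
cities.amt
8
7
After ORDER BY (2 rows):
cities.amt
8
7

== RESULT ==
cities.amt
8
7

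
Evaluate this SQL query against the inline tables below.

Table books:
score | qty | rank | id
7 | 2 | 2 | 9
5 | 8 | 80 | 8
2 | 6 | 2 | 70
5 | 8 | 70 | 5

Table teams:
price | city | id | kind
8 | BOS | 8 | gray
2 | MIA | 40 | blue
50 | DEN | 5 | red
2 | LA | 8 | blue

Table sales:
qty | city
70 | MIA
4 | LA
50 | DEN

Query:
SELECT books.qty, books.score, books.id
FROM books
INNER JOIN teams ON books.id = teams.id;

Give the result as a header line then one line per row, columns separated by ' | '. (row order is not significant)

After JOIN teams (3 rows):
books.score | books.qty | books.rank | books.id | teams.price | teams.city | teams.id | teams.kind
5 | 8 | 80 | 8 | 8 | BOS | 8 | gray
5 | 8 | 80 | 8 | 2 | LA | 8 | blue
5 | 8 | 70 | 5 | 50 | DEN | 5 | red
After SELECT (3 rows):
books.qty | books.score | books.id
8 | 5 | 8
8 | 5 | 8
8 | 5 | 5

== RESULT ==
books.qty | books.score | books.id
8 | 5 | 8
8 | 5 | 8
8 | 5 | 5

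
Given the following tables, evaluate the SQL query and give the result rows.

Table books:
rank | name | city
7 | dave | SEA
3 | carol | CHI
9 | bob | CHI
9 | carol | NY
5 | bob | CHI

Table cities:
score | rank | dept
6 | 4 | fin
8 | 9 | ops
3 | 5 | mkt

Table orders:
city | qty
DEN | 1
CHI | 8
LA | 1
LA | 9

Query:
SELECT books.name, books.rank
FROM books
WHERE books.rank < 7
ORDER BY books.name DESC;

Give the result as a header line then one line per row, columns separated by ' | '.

After WHERE (2 rows):
books.rank | books.name | books.city
3 | carol | CHI
5 | bob | CHI
After SELECT (2 rows):
books.name | books.rank
carol | 3
bob | 5
After ORDER BY (2 rows):
books.name | books.rank
carol | 3
bob | 5

== RESULT ==
books.name | books.rank
carol | 3
bob | 5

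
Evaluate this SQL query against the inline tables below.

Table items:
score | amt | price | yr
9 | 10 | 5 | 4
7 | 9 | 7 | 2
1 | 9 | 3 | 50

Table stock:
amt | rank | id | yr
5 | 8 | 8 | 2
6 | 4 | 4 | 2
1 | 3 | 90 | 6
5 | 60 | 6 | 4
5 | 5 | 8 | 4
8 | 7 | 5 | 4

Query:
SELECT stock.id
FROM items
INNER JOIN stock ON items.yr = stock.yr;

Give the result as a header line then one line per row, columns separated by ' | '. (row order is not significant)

== RESULT ==
stock.id
6
8
5
8
4

Derivation:
After JOIN stock (5 rows):
items.score | items.amt | items.price | items.yr | stock.amt | stock.rank | stock.id | stock.yr
9 | 10 | 5 | 4 | 5 | 60 | 6 | 4
9 | 10 | 5 | 4 | 5 | 5 | 8 | 4
9 | 10 | 5 | 4 | 8 | 7 | 5 | 4
7 | 9 | 7 | 2 | 5 | 8 | 8 | 2
7 | 9 | 7 | 2 | 6 | 4 | 4 | 2
After SELECT (5 rows):
stock.id
6
8
5
8
4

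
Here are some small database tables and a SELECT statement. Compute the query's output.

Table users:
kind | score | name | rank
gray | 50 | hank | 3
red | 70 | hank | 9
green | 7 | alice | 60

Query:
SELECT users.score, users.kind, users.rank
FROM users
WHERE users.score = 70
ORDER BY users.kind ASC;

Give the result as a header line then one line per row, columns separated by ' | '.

== RESULT ==
users.score | users.kind | users.rank
70 | red | 9

Derivation:
After WHERE (1 rows):
users.kind | users.score | users.name | users.rank
red | 70 | hank | 9
After SELECT (1 rows):
users.score | users.kind | users.rank
70 | red | 9
After ORDER BY (1 rows):
users.score | users.kind | users.rank
70 | red | 9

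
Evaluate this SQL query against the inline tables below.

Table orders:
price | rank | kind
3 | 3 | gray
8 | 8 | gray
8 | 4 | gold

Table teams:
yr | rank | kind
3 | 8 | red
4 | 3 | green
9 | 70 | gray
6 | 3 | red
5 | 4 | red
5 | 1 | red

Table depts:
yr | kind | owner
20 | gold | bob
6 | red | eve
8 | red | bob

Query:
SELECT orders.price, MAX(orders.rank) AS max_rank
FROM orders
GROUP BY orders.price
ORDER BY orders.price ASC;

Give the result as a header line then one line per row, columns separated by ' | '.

After GROUP BY (2 rows):
orders.price | max_rank
3 | 3
8 | 8
After ORDER BY (2 rows):
orders.price | max_rank
3 | 3
8 | 8

== RESULT ==
orders.price | max_rank
3 | 3
8 | 8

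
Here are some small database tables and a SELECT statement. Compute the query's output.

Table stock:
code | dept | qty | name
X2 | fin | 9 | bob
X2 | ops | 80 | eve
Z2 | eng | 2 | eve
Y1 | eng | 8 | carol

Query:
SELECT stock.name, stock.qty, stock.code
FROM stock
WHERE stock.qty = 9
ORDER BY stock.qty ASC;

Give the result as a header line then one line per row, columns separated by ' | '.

== RESULT ==
stock.name | stock.qty | stock.code
bob | 9 | X2

Derivation:
After WHERE (1 rows):
stock.code | stock.dept | stock.qty | stock.name
X2 | fin | 9 | bob
After SELECT (1 rows):
stock.name | stock.qty | stock.code
bob | 9 | X2
After ORDER BY (1 rows):
stock.name | stock.qty | stock.code
bob | 9 | X2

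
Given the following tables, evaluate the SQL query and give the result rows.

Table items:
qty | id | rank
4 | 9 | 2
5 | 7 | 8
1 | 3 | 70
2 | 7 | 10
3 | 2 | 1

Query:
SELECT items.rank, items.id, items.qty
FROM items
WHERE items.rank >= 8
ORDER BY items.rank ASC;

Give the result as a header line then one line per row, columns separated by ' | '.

After WHERE (3 rows):
items.qty | items.id | items.rank
5 | 7 | 8
1 | 3 | 70
2 | 7 | 10
After SELECT (3 rows):
items.rank | items.id | items.qty
8 | 7 | 5
70 | 3 | 1
10 | 7 | 2
After ORDER BY (3 rows):
items.rank | items.id | items.qty
8 | 7 | 5
10 | 7 | 2
70 | 3 | 1

== RESULT ==
items.rank | items.id | items.qty
8 | 7 | 5
10 | 7 | 2
70 | 3 | 1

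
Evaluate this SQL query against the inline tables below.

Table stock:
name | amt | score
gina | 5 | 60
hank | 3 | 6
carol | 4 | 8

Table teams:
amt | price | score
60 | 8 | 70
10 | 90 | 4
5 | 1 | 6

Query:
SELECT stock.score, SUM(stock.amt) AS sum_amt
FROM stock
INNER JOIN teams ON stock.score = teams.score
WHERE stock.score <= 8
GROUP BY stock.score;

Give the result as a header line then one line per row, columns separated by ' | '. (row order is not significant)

After JOIN teams (1 rows):
stock.name | stock.amt | stock.score | teams.amt | teams.price | teams.score
hank | 3 | 6 | 5 | 1 | 6
After WHERE (1 rows):
stock.name | stock.amt | stock.score | teams.amt | teams.price | teams.score
hank | 3 | 6 | 5 | 1 | 6
After GROUP BY (1 rows):
stock.score | sum_amt
6 | 3

== RESULT ==
stock.score | sum_amt
6 | 3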